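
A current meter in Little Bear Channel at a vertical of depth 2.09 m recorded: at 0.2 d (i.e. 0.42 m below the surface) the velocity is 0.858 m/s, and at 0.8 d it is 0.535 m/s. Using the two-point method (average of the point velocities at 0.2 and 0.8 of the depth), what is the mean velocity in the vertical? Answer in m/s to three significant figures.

v̄ = (0.858 + 0.535) / 2 = 0.6965 m/s

0.697 m/s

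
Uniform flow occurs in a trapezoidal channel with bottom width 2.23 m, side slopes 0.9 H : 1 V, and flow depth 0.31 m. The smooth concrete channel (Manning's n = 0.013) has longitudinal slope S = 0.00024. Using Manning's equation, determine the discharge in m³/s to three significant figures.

A = (b + z·y)·y = (2.23 + 0.9×0.31)×0.31 = 0.7778 m²
P = b + 2y√(1+z²) = 2.23 + 2×0.31×√(1+0.9²) = 3.064 m
R = A/P = 0.7778/3.064 = 0.2538 m
Q = (1/n)·A·R^(2/3)·S^(1/2) = (1/0.013) × 0.7778 × 0.2538^(2/3) × 0.00024^(1/2) = 0.3716 m³/s

0.372 m³/s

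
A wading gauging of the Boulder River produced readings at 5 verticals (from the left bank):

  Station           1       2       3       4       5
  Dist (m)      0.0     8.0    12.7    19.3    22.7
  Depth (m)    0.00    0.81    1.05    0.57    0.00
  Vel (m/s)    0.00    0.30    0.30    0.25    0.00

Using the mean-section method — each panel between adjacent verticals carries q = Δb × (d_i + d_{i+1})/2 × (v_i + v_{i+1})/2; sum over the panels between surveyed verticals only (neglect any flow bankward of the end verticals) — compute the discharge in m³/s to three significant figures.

3.39 m³/s

Panel 1-2: Δb = 8 m, d̄ = (0.00+0.81)/2 = 0.405, v̄ = (0.00+0.30)/2 = 0.15 → q = 8×0.405×0.15 = 0.4860 m³/s
Panel 2-3: Δb = 4.7 m, d̄ = (0.81+1.05)/2 = 0.93, v̄ = (0.30+0.30)/2 = 0.3 → q = 4.7×0.93×0.3 = 1.311 m³/s
Panel 3-4: Δb = 6.6 m, d̄ = (1.05+0.57)/2 = 0.81, v̄ = (0.30+0.25)/2 = 0.275 → q = 6.6×0.81×0.275 = 1.470 m³/s
Panel 4-5: Δb = 3.4 m, d̄ = (0.57+0.00)/2 = 0.285, v̄ = (0.25+0.00)/2 = 0.125 → q = 3.4×0.285×0.125 = 0.1211 m³/s
Q = Σ q = 3.389 m³/s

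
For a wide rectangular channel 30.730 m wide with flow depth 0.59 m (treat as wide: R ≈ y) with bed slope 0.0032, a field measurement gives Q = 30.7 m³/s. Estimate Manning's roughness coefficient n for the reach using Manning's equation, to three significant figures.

0.0235

A = b·y = 30.730 × 0.59 = 18.13 m²
Wide channel: R ≈ y = 0.59 m
n = (1/Q)·A·R^(2/3)·S^(1/2) = (1/30.7) × 18.13 × 0.7035 × 0.05657 = 0.02350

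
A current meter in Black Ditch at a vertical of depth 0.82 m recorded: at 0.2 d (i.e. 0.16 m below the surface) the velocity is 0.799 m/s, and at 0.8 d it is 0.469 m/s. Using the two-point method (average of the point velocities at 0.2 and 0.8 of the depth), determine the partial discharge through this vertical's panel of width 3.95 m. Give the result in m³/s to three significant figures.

v̄ = (0.799 + 0.469) / 2 = 0.6340 m/s
q = v̄ × d × w = 0.6340 × 0.82 × 3.95 = 2.054 m³/s

2.05 m³/s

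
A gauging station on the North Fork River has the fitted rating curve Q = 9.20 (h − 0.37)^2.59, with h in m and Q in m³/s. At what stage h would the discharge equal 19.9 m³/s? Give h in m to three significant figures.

1.72 m

h − h₀ = (Q/C)^(1/b) = (19.9/9.20)^(1/2.59) = 1.347 m
h = 0.37 + 1.347 = 1.717 m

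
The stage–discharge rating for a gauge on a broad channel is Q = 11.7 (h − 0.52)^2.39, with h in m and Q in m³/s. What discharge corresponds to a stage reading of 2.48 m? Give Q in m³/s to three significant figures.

58.4 m³/s

Q = 11.7 × (2.48 − 0.52)^2.39 = 11.7 × 1.96^2.39 = 58.44 m³/s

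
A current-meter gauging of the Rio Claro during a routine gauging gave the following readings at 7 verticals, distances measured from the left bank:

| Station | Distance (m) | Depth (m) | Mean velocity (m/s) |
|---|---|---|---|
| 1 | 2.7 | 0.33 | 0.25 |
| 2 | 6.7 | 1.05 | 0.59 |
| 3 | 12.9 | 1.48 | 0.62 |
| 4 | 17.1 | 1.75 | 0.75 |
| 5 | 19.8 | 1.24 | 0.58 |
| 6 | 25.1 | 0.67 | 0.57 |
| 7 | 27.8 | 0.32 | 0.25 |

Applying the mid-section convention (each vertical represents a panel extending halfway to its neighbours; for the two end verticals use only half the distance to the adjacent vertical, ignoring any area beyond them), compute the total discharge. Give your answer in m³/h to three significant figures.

61700 m³/h

w_1 = (6.7 − 2.7)/2 = 2 m; q_1 = 0.25 × 0.33 × 2 = 0.1650 m³/s
w_2 = (12.9 − 2.7)/2 = 5.1 m; q_2 = 0.59 × 1.05 × 5.1 = 3.159 m³/s
w_3 = (17.1 − 6.7)/2 = 5.2 m; q_3 = 0.62 × 1.48 × 5.2 = 4.772 m³/s
w_4 = (19.8 − 12.9)/2 = 3.45 m; q_4 = 0.75 × 1.75 × 3.45 = 4.528 m³/s
w_5 = (25.1 − 17.1)/2 = 4 m; q_5 = 0.58 × 1.24 × 4 = 2.877 m³/s
w_6 = (27.8 − 19.8)/2 = 4 m; q_6 = 0.57 × 0.67 × 4 = 1.528 m³/s
w_7 = (27.8 − 25.1)/2 = 1.35 m; q_7 = 0.25 × 0.32 × 1.35 = 0.1080 m³/s
Q = Σ qᵢ = 17.14 m³/s
= 17.14 × 3600 = 61690 m³/h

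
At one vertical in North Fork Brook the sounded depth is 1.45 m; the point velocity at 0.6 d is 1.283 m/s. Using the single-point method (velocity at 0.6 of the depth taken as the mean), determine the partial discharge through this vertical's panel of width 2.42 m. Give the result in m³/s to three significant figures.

v̄ = v₀.₆ = 1.283 m/s
q = v̄ × d × w = 1.283 × 1.45 × 2.42 = 4.502 m³/s

4.50 m³/s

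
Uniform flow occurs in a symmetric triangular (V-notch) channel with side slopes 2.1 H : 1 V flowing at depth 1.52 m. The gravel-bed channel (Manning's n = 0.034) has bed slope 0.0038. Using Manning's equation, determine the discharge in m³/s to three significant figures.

6.84 m³/s

A = z·y² = 2.1×1.52² = 4.852 m²
P = 2y√(1+z²) = 2×1.52×√(1+2.1²) = 7.071 m
R = A/P = 4.852/7.071 = 0.6862 m
Q = (1/n)·A·R^(2/3)·S^(1/2) = (1/0.034) × 4.852 × 0.6862^(2/3) × 0.0038^(1/2) = 6.843 m³/s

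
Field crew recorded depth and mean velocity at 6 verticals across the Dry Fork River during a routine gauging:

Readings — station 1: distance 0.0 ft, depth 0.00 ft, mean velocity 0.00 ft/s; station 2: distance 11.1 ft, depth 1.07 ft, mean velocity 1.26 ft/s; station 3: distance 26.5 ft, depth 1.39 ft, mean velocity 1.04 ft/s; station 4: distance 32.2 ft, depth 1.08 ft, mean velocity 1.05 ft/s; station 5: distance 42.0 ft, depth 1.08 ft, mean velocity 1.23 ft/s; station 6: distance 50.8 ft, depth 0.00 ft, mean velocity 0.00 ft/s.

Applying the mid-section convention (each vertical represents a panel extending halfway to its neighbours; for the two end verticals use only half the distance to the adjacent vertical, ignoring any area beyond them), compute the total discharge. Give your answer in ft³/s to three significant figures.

54.3 ft³/s

w_2 = (26.5 − 0.0)/2 = 13.25 ft; q_2 = 1.26 × 1.07 × 13.25 = 17.86 ft³/s
w_3 = (32.2 − 11.1)/2 = 10.55 ft; q_3 = 1.04 × 1.39 × 10.55 = 15.25 ft³/s
w_4 = (42.0 − 26.5)/2 = 7.75 ft; q_4 = 1.05 × 1.08 × 7.75 = 8.789 ft³/s
w_5 = (50.8 − 32.2)/2 = 9.3 ft; q_5 = 1.23 × 1.08 × 9.3 = 12.35 ft³/s
Stations 1, 6 contribute zero (depth or velocity is 0).
Q = Σ qᵢ = 54.26 ft³/s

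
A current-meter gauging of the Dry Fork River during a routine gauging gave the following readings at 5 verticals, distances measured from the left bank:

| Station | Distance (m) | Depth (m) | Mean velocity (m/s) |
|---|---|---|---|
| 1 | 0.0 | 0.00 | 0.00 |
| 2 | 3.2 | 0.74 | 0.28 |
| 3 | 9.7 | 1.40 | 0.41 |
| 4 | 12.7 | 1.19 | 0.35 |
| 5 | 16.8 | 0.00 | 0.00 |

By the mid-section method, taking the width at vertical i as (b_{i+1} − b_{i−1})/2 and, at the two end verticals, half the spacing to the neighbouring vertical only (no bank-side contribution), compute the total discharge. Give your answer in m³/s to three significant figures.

w_2 = (9.7 − 0.0)/2 = 4.85 m; q_2 = 0.28 × 0.74 × 4.85 = 1.005 m³/s
w_3 = (12.7 − 3.2)/2 = 4.75 m; q_3 = 0.41 × 1.40 × 4.75 = 2.727 m³/s
w_4 = (16.8 − 9.7)/2 = 3.55 m; q_4 = 0.35 × 1.19 × 3.55 = 1.479 m³/s
Stations 1, 5 contribute zero (depth or velocity is 0).
Q = Σ qᵢ = 5.210 m³/s

5.21 m³/s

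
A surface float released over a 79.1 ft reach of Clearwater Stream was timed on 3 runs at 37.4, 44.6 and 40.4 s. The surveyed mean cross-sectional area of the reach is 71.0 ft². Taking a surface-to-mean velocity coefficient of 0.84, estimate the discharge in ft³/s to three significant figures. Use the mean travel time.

116 ft³/s

t̄ = (37.4 + 44.6 + 40.4) / 3 = 40.8 s
v_surface = L / t̄ = 79.1 / 40.8 = 1.939 ft/s
v_mean = 0.84 × 1.939 = 1.629 ft/s
Q = A × v_mean = 71.0 × 1.629 = 115.6 ft³/s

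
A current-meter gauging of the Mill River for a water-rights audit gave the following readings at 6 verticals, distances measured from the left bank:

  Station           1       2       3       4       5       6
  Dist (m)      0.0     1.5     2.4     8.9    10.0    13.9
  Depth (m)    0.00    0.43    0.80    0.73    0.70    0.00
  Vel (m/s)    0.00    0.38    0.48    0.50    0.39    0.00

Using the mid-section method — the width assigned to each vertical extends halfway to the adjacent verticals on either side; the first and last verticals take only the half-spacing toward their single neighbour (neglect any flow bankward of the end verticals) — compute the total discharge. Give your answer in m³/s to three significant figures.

w_2 = (2.4 − 0.0)/2 = 1.2 m; q_2 = 0.38 × 0.43 × 1.2 = 0.1961 m³/s
w_3 = (8.9 − 1.5)/2 = 3.7 m; q_3 = 0.48 × 0.80 × 3.7 = 1.421 m³/s
w_4 = (10.0 − 2.4)/2 = 3.8 m; q_4 = 0.50 × 0.73 × 3.8 = 1.387 m³/s
w_5 = (13.9 − 8.9)/2 = 2.5 m; q_5 = 0.39 × 0.70 × 2.5 = 0.6825 m³/s
Stations 1, 6 contribute zero (depth or velocity is 0).
Q = Σ qᵢ = 3.686 m³/s

3.69 m³/s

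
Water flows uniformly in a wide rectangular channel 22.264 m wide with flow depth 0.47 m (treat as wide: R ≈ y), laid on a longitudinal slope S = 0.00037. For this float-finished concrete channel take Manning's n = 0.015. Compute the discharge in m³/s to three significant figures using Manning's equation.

A = b·y = 22.264 × 0.47 = 10.46 m²
Wide channel: R ≈ y = 0.47 m
Q = (1/n)·A·R^(2/3)·S^(1/2) = (1/0.015) × 10.46 × 0.4700^(2/3) × 0.00037^(1/2) = 8.112 m³/s

8.11 m³/s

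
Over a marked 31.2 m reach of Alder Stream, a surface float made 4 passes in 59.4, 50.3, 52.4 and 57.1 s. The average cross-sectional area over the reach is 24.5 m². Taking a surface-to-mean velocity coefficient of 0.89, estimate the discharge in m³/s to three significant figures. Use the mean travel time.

t̄ = (59.4 + 50.3 + 52.4 + 57.1) / 4 = 54.8 s
v_surface = L / t̄ = 31.2 / 54.8 = 0.5693 m/s
v_mean = 0.89 × 0.5693 = 0.5067 m/s
Q = A × v_mean = 24.5 × 0.5067 = 12.41 m³/s

12.4 m³/s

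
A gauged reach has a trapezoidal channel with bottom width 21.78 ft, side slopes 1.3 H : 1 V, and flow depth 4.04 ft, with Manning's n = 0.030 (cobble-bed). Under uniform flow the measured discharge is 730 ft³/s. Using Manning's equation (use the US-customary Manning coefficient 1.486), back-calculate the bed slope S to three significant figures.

0.00400

A = (b + z·y)·y = (21.78 + 1.3×4.04)×4.04 = 109.2 ft²
P = b + 2y√(1+z²) = 21.78 + 2×4.04×√(1+1.3²) = 35.03 ft
R = A/P = 109.2/35.03 = 3.117 ft
S = (Q·n / (1.486·A·R^(2/3)))² = (730×0.030 / (1.486×109.2×2.134))² = 0.003999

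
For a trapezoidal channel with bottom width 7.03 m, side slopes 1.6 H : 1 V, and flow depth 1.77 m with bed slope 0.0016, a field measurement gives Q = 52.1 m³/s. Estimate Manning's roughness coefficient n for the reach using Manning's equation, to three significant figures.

0.0157

A = (b + z·y)·y = (7.03 + 1.6×1.77)×1.77 = 17.46 m²
P = b + 2y√(1+z²) = 7.03 + 2×1.77×√(1+1.6²) = 13.71 m
R = A/P = 17.46/13.71 = 1.273 m
n = (1/Q)·A·R^(2/3)·S^(1/2) = (1/52.1) × 17.46 × 1.175 × 0.04000 = 0.01574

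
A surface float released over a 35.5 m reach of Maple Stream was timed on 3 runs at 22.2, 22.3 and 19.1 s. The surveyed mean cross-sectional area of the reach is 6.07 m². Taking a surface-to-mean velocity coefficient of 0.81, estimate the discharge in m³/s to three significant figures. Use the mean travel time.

8.23 m³/s

t̄ = (22.2 + 22.3 + 19.1) / 3 = 21.2 s
v_surface = L / t̄ = 35.5 / 21.2 = 1.675 m/s
v_mean = 0.81 × 1.675 = 1.356 m/s
Q = A × v_mean = 6.07 × 1.356 = 8.233 m³/s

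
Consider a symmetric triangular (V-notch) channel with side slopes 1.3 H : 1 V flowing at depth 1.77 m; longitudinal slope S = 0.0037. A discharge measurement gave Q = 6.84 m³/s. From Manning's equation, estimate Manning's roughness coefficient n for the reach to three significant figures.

0.0286

A = z·y² = 1.3×1.77² = 4.073 m²
P = 2y√(1+z²) = 2×1.77×√(1+1.3²) = 5.806 m
R = A/P = 4.073/5.806 = 0.7015 m
n = (1/Q)·A·R^(2/3)·S^(1/2) = (1/6.84) × 4.073 × 0.7895 × 0.06083 = 0.02859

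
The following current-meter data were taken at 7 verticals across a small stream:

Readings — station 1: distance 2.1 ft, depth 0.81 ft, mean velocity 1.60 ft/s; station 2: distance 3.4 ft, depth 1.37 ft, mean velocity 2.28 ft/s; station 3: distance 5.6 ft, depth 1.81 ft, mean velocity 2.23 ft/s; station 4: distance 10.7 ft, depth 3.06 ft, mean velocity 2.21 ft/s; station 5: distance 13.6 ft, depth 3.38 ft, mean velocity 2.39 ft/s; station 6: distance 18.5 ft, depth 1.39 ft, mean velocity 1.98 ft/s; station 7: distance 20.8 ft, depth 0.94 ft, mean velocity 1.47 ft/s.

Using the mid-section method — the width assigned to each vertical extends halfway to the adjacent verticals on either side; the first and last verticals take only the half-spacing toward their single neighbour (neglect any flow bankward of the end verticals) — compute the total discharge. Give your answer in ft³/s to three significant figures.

91.1 ft³/s

w_1 = (3.4 − 2.1)/2 = 0.65 ft; q_1 = 1.60 × 0.81 × 0.65 = 0.8424 ft³/s
w_2 = (5.6 − 2.1)/2 = 1.75 ft; q_2 = 2.28 × 1.37 × 1.75 = 5.466 ft³/s
w_3 = (10.7 − 3.4)/2 = 3.65 ft; q_3 = 2.23 × 1.81 × 3.65 = 14.73 ft³/s
w_4 = (13.6 − 5.6)/2 = 4 ft; q_4 = 2.21 × 3.06 × 4 = 27.05 ft³/s
w_5 = (18.5 − 10.7)/2 = 3.9 ft; q_5 = 2.39 × 3.38 × 3.9 = 31.50 ft³/s
w_6 = (20.8 − 13.6)/2 = 3.6 ft; q_6 = 1.98 × 1.39 × 3.6 = 9.908 ft³/s
w_7 = (20.8 − 18.5)/2 = 1.15 ft; q_7 = 1.47 × 0.94 × 1.15 = 1.589 ft³/s
Q = Σ qᵢ = 91.09 ft³/s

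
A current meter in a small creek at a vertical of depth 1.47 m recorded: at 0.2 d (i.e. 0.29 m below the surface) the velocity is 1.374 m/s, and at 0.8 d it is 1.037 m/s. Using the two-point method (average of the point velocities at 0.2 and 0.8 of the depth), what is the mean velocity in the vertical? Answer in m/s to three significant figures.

1.21 m/s

v̄ = (1.374 + 1.037) / 2 = 1.206 m/s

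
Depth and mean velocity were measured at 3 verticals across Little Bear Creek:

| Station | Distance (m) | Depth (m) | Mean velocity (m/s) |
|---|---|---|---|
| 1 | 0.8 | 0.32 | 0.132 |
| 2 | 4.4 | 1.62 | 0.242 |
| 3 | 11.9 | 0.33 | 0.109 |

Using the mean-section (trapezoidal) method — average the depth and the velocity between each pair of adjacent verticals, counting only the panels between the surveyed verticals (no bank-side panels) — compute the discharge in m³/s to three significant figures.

1.94 m³/s

Panel 1-2: Δb = 3.6 m, d̄ = (0.32+1.62)/2 = 0.97, v̄ = (0.132+0.242)/2 = 0.187 → q = 3.6×0.97×0.187 = 0.6530 m³/s
Panel 2-3: Δb = 7.5 m, d̄ = (1.62+0.33)/2 = 0.975, v̄ = (0.242+0.109)/2 = 0.1755 → q = 7.5×0.975×0.1755 = 1.283 m³/s
Q = Σ q = 1.936 m³/s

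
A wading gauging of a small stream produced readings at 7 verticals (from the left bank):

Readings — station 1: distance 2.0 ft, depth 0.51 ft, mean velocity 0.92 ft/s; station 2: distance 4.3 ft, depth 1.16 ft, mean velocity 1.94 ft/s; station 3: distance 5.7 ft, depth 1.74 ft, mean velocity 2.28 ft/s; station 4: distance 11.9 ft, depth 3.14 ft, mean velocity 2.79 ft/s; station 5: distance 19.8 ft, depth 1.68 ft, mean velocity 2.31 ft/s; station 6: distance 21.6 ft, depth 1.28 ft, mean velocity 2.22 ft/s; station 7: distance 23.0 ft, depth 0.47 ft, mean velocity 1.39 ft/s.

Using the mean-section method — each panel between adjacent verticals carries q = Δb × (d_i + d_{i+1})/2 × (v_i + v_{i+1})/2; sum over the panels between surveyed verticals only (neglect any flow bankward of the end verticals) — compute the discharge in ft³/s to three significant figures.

Panel 1-2: Δb = 2.3 ft, d̄ = (0.51+1.16)/2 = 0.835, v̄ = (0.92+1.94)/2 = 1.43 → q = 2.3×0.835×1.43 = 2.746 ft³/s
Panel 2-3: Δb = 1.4 ft, d̄ = (1.16+1.74)/2 = 1.45, v̄ = (1.94+2.28)/2 = 2.11 → q = 1.4×1.45×2.11 = 4.283 ft³/s
Panel 3-4: Δb = 6.2 ft, d̄ = (1.74+3.14)/2 = 2.44, v̄ = (2.28+2.79)/2 = 2.535 → q = 6.2×2.44×2.535 = 38.35 ft³/s
Panel 4-5: Δb = 7.9 ft, d̄ = (3.14+1.68)/2 = 2.41, v̄ = (2.79+2.31)/2 = 2.55 → q = 7.9×2.41×2.55 = 48.55 ft³/s
Panel 5-6: Δb = 1.8 ft, d̄ = (1.68+1.28)/2 = 1.48, v̄ = (2.31+2.22)/2 = 2.265 → q = 1.8×1.48×2.265 = 6.034 ft³/s
Panel 6-7: Δb = 1.4 ft, d̄ = (1.28+0.47)/2 = 0.875, v̄ = (2.22+1.39)/2 = 1.805 → q = 1.4×0.875×1.805 = 2.211 ft³/s
Q = Σ q = 102.2 ft³/s

102 ft³/s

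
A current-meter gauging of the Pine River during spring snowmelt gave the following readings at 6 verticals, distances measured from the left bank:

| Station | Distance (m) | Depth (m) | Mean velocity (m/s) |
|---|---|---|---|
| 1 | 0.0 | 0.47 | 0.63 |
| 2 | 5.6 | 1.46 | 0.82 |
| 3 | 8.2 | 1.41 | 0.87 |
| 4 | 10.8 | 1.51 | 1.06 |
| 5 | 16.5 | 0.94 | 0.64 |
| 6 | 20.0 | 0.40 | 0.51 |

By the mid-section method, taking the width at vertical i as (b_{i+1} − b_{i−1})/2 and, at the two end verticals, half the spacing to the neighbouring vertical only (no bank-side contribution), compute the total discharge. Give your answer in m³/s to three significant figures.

18.7 m³/s

w_1 = (5.6 − 0.0)/2 = 2.8 m; q_1 = 0.63 × 0.47 × 2.8 = 0.8291 m³/s
w_2 = (8.2 − 0.0)/2 = 4.1 m; q_2 = 0.82 × 1.46 × 4.1 = 4.909 m³/s
w_3 = (10.8 − 5.6)/2 = 2.6 m; q_3 = 0.87 × 1.41 × 2.6 = 3.189 m³/s
w_4 = (16.5 − 8.2)/2 = 4.15 m; q_4 = 1.06 × 1.51 × 4.15 = 6.642 m³/s
w_5 = (20.0 − 10.8)/2 = 4.6 m; q_5 = 0.64 × 0.94 × 4.6 = 2.767 m³/s
w_6 = (20.0 − 16.5)/2 = 1.75 m; q_6 = 0.51 × 0.40 × 1.75 = 0.3570 m³/s
Q = Σ qᵢ = 18.69 m³/s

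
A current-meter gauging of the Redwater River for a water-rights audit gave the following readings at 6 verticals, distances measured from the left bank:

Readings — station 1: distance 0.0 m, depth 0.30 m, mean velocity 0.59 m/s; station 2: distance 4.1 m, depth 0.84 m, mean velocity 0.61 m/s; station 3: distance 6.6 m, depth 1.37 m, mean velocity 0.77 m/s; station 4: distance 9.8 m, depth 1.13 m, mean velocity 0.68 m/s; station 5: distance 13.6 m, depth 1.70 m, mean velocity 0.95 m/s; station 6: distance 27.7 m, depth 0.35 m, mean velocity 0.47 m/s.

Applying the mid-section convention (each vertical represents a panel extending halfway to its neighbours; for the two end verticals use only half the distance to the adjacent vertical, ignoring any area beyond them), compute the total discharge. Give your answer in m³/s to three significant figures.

23.4 m³/s

w_1 = (4.1 − 0.0)/2 = 2.05 m; q_1 = 0.59 × 0.30 × 2.05 = 0.3629 m³/s
w_2 = (6.6 − 0.0)/2 = 3.3 m; q_2 = 0.61 × 0.84 × 3.3 = 1.691 m³/s
w_3 = (9.8 − 4.1)/2 = 2.85 m; q_3 = 0.77 × 1.37 × 2.85 = 3.006 m³/s
w_4 = (13.6 − 6.6)/2 = 3.5 m; q_4 = 0.68 × 1.13 × 3.5 = 2.689 m³/s
w_5 = (27.7 − 9.8)/2 = 8.95 m; q_5 = 0.95 × 1.70 × 8.95 = 14.45 m³/s
w_6 = (27.7 − 13.6)/2 = 7.05 m; q_6 = 0.47 × 0.35 × 7.05 = 1.160 m³/s
Q = Σ qᵢ = 23.36 m³/s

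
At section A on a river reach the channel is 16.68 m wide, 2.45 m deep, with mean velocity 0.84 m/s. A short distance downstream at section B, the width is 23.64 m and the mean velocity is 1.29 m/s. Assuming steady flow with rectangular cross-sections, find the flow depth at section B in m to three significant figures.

Q = A₁V₁ = (16.68×2.45) × 0.84 = 34.33 m³/s
d₂ = Q/(b₂ V₂) = 34.33/(23.64×1.29) = 1.126 m

1.13 m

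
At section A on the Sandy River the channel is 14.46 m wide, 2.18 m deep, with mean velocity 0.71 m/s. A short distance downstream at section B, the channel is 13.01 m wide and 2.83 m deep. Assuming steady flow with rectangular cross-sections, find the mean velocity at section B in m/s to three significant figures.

0.608 m/s

Q = A₁V₁ = (14.46×2.18) × 0.71 = 22.38 m³/s
A₂ = 13.01 × 2.83 = 36.82 m²
V₂ = Q/A₂ = 22.38/36.82 = 0.6079 m/s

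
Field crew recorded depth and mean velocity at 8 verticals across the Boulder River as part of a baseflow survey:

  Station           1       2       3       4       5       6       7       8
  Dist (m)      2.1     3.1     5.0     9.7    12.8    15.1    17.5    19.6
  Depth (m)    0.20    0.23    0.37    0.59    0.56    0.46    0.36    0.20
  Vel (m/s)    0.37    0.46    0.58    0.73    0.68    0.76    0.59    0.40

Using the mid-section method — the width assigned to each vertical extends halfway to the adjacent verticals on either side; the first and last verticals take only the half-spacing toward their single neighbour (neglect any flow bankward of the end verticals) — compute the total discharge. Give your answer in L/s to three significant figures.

w_1 = (3.1 − 2.1)/2 = 0.5 m; q_1 = 0.37 × 0.20 × 0.5 = 0.03700 m³/s
w_2 = (5.0 − 2.1)/2 = 1.45 m; q_2 = 0.46 × 0.23 × 1.45 = 0.1534 m³/s
w_3 = (9.7 − 3.1)/2 = 3.3 m; q_3 = 0.58 × 0.37 × 3.3 = 0.7082 m³/s
w_4 = (12.8 − 5.0)/2 = 3.9 m; q_4 = 0.73 × 0.59 × 3.9 = 1.680 m³/s
w_5 = (15.1 − 9.7)/2 = 2.7 m; q_5 = 0.68 × 0.56 × 2.7 = 1.028 m³/s
w_6 = (17.5 − 12.8)/2 = 2.35 m; q_6 = 0.76 × 0.46 × 2.35 = 0.8216 m³/s
w_7 = (19.6 − 15.1)/2 = 2.25 m; q_7 = 0.59 × 0.36 × 2.25 = 0.4779 m³/s
w_8 = (19.6 − 17.5)/2 = 1.05 m; q_8 = 0.40 × 0.20 × 1.05 = 0.08400 m³/s
Q = Σ qᵢ = 4.990 m³/s
= 4.990 × 1000 = 4990 L/s

4990 L/s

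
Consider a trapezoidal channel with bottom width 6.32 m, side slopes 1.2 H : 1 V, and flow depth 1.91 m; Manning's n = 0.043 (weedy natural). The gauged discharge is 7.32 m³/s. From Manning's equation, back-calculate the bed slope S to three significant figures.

A = (b + z·y)·y = (6.32 + 1.2×1.91)×1.91 = 16.45 m²
P = b + 2y√(1+z²) = 6.32 + 2×1.91×√(1+1.2²) = 12.29 m
R = A/P = 16.45/12.29 = 1.339 m
S = (Q·n / (1·A·R^(2/3)))² = (7.32×0.043 / (1×16.45×1.215))² = 0.0002482

0.000248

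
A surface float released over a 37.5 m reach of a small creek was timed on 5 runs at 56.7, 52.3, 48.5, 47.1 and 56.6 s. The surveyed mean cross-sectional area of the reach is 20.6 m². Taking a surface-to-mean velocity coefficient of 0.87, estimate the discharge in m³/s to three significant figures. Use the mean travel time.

t̄ = (56.7 + 52.3 + 48.5 + 47.1 + 56.6) / 5 = 52.24 s
v_surface = L / t̄ = 37.5 / 52.24 = 0.7178 m/s
v_mean = 0.87 × 0.7178 = 0.6245 m/s
Q = A × v_mean = 20.6 × 0.6245 = 12.87 m³/s

12.9 m³/s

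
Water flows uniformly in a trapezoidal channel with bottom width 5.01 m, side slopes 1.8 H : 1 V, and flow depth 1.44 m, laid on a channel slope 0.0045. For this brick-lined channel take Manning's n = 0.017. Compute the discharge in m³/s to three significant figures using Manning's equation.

43.2 m³/s

A = (b + z·y)·y = (5.01 + 1.8×1.44)×1.44 = 10.95 m²
P = b + 2y√(1+z²) = 5.01 + 2×1.44×√(1+1.8²) = 10.94 m
R = A/P = 10.95/10.94 = 1.001 m
Q = (1/n)·A·R^(2/3)·S^(1/2) = (1/0.017) × 10.95 × 1.001^(2/3) × 0.0045^(1/2) = 43.21 m³/s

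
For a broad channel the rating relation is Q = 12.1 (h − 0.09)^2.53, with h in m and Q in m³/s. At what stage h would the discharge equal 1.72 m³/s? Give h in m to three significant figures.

0.553 m

h − h₀ = (Q/C)^(1/b) = (1.72/12.1)^(1/2.53) = 0.4625 m
h = 0.09 + 0.4625 = 0.5525 m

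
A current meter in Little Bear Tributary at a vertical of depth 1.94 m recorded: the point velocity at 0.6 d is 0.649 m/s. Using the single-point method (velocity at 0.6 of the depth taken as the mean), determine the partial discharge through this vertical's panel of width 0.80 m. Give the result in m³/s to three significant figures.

1.01 m³/s

v̄ = v₀.₆ = 0.649 m/s
q = v̄ × d × w = 0.6490 × 1.94 × 0.80 = 1.007 m³/s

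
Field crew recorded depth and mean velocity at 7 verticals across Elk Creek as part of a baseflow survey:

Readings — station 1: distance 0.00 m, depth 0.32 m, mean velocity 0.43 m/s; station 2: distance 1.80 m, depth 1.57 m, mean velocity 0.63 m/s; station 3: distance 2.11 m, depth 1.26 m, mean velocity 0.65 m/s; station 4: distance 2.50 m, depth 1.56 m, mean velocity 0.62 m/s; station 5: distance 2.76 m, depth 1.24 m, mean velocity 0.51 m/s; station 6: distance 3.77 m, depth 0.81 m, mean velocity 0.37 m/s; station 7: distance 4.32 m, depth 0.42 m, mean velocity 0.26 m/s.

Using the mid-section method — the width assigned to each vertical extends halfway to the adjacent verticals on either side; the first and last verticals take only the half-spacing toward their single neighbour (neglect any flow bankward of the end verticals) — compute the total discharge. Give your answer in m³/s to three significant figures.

2.43 m³/s

w_1 = (1.80 − 0.00)/2 = 0.9 m; q_1 = 0.43 × 0.32 × 0.9 = 0.1238 m³/s
w_2 = (2.11 − 0.00)/2 = 1.055 m; q_2 = 0.63 × 1.57 × 1.055 = 1.044 m³/s
w_3 = (2.50 − 1.80)/2 = 0.35 m; q_3 = 0.65 × 1.26 × 0.35 = 0.2867 m³/s
w_4 = (2.76 − 2.11)/2 = 0.325 m; q_4 = 0.62 × 1.56 × 0.325 = 0.3143 m³/s
w_5 = (3.77 − 2.50)/2 = 0.635 m; q_5 = 0.51 × 1.24 × 0.635 = 0.4016 m³/s
w_6 = (4.32 − 2.76)/2 = 0.78 m; q_6 = 0.37 × 0.81 × 0.78 = 0.2338 m³/s
w_7 = (4.32 − 3.77)/2 = 0.275 m; q_7 = 0.26 × 0.42 × 0.275 = 0.03003 m³/s
Q = Σ qᵢ = 2.434 m³/s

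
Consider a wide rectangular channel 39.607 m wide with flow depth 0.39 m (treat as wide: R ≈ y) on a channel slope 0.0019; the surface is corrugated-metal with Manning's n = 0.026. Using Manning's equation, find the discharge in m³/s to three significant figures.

A = b·y = 39.607 × 0.39 = 15.45 m²
Wide channel: R ≈ y = 0.39 m
Q = (1/n)·A·R^(2/3)·S^(1/2) = (1/0.026) × 15.45 × 0.3900^(2/3) × 0.0019^(1/2) = 13.82 m³/s

13.8 m³/s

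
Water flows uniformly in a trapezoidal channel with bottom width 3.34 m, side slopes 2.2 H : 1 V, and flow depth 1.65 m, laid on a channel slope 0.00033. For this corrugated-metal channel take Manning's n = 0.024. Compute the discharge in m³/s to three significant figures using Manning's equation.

A = (b + z·y)·y = (3.34 + 2.2×1.65)×1.65 = 11.50 m²
P = b + 2y√(1+z²) = 3.34 + 2×1.65×√(1+2.2²) = 11.31 m
R = A/P = 11.50/11.31 = 1.016 m
Q = (1/n)·A·R^(2/3)·S^(1/2) = (1/0.024) × 11.50 × 1.016^(2/3) × 0.00033^(1/2) = 8.800 m³/s

8.80 m³/s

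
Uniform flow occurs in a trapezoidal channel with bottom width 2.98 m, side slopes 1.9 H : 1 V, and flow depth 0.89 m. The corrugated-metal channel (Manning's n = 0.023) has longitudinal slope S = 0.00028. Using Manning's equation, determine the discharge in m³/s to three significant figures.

2.18 m³/s

A = (b + z·y)·y = (2.98 + 1.9×0.89)×0.89 = 4.157 m²
P = b + 2y√(1+z²) = 2.98 + 2×0.89×√(1+1.9²) = 6.802 m
R = A/P = 4.157/6.802 = 0.6112 m
Q = (1/n)·A·R^(2/3)·S^(1/2) = (1/0.023) × 4.157 × 0.6112^(2/3) × 0.00028^(1/2) = 2.178 m³/s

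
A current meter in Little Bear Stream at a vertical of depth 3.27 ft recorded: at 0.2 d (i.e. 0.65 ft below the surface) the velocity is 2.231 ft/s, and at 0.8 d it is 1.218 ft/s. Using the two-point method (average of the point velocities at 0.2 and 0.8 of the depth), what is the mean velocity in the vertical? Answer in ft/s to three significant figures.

1.72 ft/s

v̄ = (2.231 + 1.218) / 2 = 1.725 ft/s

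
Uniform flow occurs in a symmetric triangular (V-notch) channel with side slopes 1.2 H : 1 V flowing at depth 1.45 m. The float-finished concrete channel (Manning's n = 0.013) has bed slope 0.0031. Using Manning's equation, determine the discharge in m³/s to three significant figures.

7.31 m³/s

A = z·y² = 1.2×1.45² = 2.523 m²
P = 2y√(1+z²) = 2×1.45×√(1+1.2²) = 4.530 m
R = A/P = 2.523/4.530 = 0.5570 m
Q = (1/n)·A·R^(2/3)·S^(1/2) = (1/0.013) × 2.523 × 0.5570^(2/3) × 0.0031^(1/2) = 7.315 m³/s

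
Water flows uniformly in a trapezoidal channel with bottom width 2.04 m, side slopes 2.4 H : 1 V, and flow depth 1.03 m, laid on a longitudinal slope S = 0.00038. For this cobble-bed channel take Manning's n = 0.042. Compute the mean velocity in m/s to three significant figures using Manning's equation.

A = (b + z·y)·y = (2.04 + 2.4×1.03)×1.03 = 4.647 m²
P = b + 2y√(1+z²) = 2.04 + 2×1.03×√(1+2.4²) = 7.396 m
R = A/P = 4.647/7.396 = 0.6284 m
Q = (1/n)·A·R^(2/3)·S^(1/2) = (1/0.042) × 4.647 × 0.6284^(2/3) × 0.00038^(1/2) = 1.582 m³/s
V = Q/A = 1.582/4.647 = 0.3405 m/s

0.340 m/s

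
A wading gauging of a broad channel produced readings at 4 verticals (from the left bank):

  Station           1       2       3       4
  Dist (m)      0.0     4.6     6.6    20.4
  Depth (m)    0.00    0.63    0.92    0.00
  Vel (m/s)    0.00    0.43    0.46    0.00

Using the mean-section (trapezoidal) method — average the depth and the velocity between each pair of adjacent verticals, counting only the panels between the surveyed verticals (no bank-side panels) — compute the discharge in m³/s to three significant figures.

Panel 1-2: Δb = 4.6 m, d̄ = (0.00+0.63)/2 = 0.315, v̄ = (0.00+0.43)/2 = 0.215 → q = 4.6×0.315×0.215 = 0.3115 m³/s
Panel 2-3: Δb = 2 m, d̄ = (0.63+0.92)/2 = 0.775, v̄ = (0.43+0.46)/2 = 0.445 → q = 2×0.775×0.445 = 0.6898 m³/s
Panel 3-4: Δb = 13.8 m, d̄ = (0.92+0.00)/2 = 0.46, v̄ = (0.46+0.00)/2 = 0.23 → q = 13.8×0.46×0.23 = 1.460 m³/s
Q = Σ q = 2.461 m³/s

2.46 m³/s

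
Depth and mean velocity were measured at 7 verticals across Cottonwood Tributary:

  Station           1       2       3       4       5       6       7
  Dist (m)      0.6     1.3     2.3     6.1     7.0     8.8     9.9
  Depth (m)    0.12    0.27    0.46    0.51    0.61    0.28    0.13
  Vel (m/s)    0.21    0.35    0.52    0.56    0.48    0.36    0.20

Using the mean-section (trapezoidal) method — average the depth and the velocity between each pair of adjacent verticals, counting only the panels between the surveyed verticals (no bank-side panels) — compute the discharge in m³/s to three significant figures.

Panel 1-2: Δb = 0.7 m, d̄ = (0.12+0.27)/2 = 0.195, v̄ = (0.21+0.35)/2 = 0.28 → q = 0.7×0.195×0.28 = 0.03822 m³/s
Panel 2-3: Δb = 1 m, d̄ = (0.27+0.46)/2 = 0.365, v̄ = (0.35+0.52)/2 = 0.435 → q = 1×0.365×0.435 = 0.1588 m³/s
Panel 3-4: Δb = 3.8 m, d̄ = (0.46+0.51)/2 = 0.485, v̄ = (0.52+0.56)/2 = 0.54 → q = 3.8×0.485×0.54 = 0.9952 m³/s
Panel 4-5: Δb = 0.9 m, d̄ = (0.51+0.61)/2 = 0.56, v̄ = (0.56+0.48)/2 = 0.52 → q = 0.9×0.56×0.52 = 0.2621 m³/s
Panel 5-6: Δb = 1.8 m, d̄ = (0.61+0.28)/2 = 0.445, v̄ = (0.48+0.36)/2 = 0.42 → q = 1.8×0.445×0.42 = 0.3364 m³/s
Panel 6-7: Δb = 1.1 m, d̄ = (0.28+0.13)/2 = 0.205, v̄ = (0.36+0.20)/2 = 0.28 → q = 1.1×0.205×0.28 = 0.06314 m³/s
Q = Σ q = 1.854 m³/s

1.85 m³/s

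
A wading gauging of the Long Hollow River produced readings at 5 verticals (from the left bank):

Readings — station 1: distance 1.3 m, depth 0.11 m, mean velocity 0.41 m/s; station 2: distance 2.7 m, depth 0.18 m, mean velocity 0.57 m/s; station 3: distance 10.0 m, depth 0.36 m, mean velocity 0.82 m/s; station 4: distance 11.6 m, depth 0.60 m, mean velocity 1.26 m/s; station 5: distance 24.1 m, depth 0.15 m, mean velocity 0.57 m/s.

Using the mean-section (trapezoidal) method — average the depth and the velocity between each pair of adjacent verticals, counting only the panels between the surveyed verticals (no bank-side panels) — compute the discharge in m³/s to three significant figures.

6.56 m³/s

Panel 1-2: Δb = 1.4 m, d̄ = (0.11+0.18)/2 = 0.145, v̄ = (0.41+0.57)/2 = 0.49 → q = 1.4×0.145×0.49 = 0.09947 m³/s
Panel 2-3: Δb = 7.3 m, d̄ = (0.18+0.36)/2 = 0.27, v̄ = (0.57+0.82)/2 = 0.695 → q = 7.3×0.27×0.695 = 1.370 m³/s
Panel 3-4: Δb = 1.6 m, d̄ = (0.36+0.60)/2 = 0.48, v̄ = (0.82+1.26)/2 = 1.04 → q = 1.6×0.48×1.04 = 0.7987 m³/s
Panel 4-5: Δb = 12.5 m, d̄ = (0.60+0.15)/2 = 0.375, v̄ = (1.26+0.57)/2 = 0.915 → q = 12.5×0.375×0.915 = 4.289 m³/s
Q = Σ q = 6.557 m³/s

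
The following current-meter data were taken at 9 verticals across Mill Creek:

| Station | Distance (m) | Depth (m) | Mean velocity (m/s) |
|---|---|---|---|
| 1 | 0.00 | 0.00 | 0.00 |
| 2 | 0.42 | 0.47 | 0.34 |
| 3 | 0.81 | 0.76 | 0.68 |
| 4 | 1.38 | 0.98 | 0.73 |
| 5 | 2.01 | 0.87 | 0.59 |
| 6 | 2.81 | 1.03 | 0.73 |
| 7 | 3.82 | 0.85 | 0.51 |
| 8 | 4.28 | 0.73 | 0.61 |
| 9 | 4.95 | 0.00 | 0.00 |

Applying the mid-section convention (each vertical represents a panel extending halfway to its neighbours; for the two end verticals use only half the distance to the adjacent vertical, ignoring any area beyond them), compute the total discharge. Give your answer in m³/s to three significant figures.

w_2 = (0.81 − 0.00)/2 = 0.405 m; q_2 = 0.34 × 0.47 × 0.405 = 0.06472 m³/s
w_3 = (1.38 − 0.42)/2 = 0.48 m; q_3 = 0.68 × 0.76 × 0.48 = 0.2481 m³/s
w_4 = (2.01 − 0.81)/2 = 0.6 m; q_4 = 0.73 × 0.98 × 0.6 = 0.4292 m³/s
w_5 = (2.81 − 1.38)/2 = 0.715 m; q_5 = 0.59 × 0.87 × 0.715 = 0.3670 m³/s
w_6 = (3.82 − 2.01)/2 = 0.905 m; q_6 = 0.73 × 1.03 × 0.905 = 0.6805 m³/s
w_7 = (4.28 − 2.81)/2 = 0.735 m; q_7 = 0.51 × 0.85 × 0.735 = 0.3186 m³/s
w_8 = (4.95 − 3.82)/2 = 0.565 m; q_8 = 0.61 × 0.73 × 0.565 = 0.2516 m³/s
Stations 1, 9 contribute zero (depth or velocity is 0).
Q = Σ qᵢ = 2.360 m³/s

2.36 m³/s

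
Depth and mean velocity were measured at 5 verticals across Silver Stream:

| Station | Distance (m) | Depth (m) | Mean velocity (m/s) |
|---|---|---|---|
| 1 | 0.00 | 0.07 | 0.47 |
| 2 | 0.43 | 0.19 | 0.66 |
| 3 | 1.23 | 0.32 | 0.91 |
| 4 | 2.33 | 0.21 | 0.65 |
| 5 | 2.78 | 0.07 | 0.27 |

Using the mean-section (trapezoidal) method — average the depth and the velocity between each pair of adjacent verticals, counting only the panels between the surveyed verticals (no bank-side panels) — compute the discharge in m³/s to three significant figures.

Panel 1-2: Δb = 0.43 m, d̄ = (0.07+0.19)/2 = 0.13, v̄ = (0.47+0.66)/2 = 0.565 → q = 0.43×0.13×0.565 = 0.03158 m³/s
Panel 2-3: Δb = 0.8 m, d̄ = (0.19+0.32)/2 = 0.255, v̄ = (0.66+0.91)/2 = 0.785 → q = 0.8×0.255×0.785 = 0.1601 m³/s
Panel 3-4: Δb = 1.1 m, d̄ = (0.32+0.21)/2 = 0.265, v̄ = (0.91+0.65)/2 = 0.78 → q = 1.1×0.265×0.78 = 0.2274 m³/s
Panel 4-5: Δb = 0.45 m, d̄ = (0.21+0.07)/2 = 0.14, v̄ = (0.65+0.27)/2 = 0.46 → q = 0.45×0.14×0.46 = 0.02898 m³/s
Q = Σ q = 0.4481 m³/s

0.448 m³/s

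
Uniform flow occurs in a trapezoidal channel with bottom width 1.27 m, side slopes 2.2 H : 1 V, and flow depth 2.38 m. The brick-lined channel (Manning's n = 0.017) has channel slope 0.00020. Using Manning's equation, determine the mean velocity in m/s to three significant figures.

A = (b + z·y)·y = (1.27 + 2.2×2.38)×2.38 = 15.48 m²
P = b + 2y√(1+z²) = 1.27 + 2×2.38×√(1+2.2²) = 12.77 m
R = A/P = 15.48/12.77 = 1.212 m
Q = (1/n)·A·R^(2/3)·S^(1/2) = (1/0.017) × 15.48 × 1.212^(2/3) × 0.00020^(1/2) = 14.64 m³/s
V = Q/A = 14.64/15.48 = 0.9458 m/s

0.946 m/s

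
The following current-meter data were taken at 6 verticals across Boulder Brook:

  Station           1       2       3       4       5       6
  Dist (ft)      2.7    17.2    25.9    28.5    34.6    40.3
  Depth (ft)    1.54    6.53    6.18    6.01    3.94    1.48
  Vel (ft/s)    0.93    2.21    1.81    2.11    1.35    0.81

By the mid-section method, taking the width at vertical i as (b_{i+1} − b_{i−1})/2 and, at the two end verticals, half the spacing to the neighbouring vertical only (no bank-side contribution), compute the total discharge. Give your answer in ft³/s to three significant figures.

w_1 = (17.2 − 2.7)/2 = 7.25 ft; q_1 = 0.93 × 1.54 × 7.25 = 10.38 ft³/s
w_2 = (25.9 − 2.7)/2 = 11.6 ft; q_2 = 2.21 × 6.53 × 11.6 = 167.4 ft³/s
w_3 = (28.5 − 17.2)/2 = 5.65 ft; q_3 = 1.81 × 6.18 × 5.65 = 63.20 ft³/s
w_4 = (34.6 − 25.9)/2 = 4.35 ft; q_4 = 2.11 × 6.01 × 4.35 = 55.16 ft³/s
w_5 = (40.3 − 28.5)/2 = 5.9 ft; q_5 = 1.35 × 3.94 × 5.9 = 31.38 ft³/s
w_6 = (40.3 − 34.6)/2 = 2.85 ft; q_6 = 0.81 × 1.48 × 2.85 = 3.417 ft³/s
Q = Σ qᵢ = 330.9 ft³/s

331 ft³/s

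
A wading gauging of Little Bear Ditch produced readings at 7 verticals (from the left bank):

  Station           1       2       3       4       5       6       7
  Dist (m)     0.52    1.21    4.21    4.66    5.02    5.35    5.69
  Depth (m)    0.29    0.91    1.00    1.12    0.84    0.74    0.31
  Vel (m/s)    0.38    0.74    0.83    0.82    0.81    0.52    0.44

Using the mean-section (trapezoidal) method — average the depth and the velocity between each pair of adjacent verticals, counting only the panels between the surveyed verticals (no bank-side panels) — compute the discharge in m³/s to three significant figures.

Panel 1-2: Δb = 0.69 m, d̄ = (0.29+0.91)/2 = 0.6, v̄ = (0.38+0.74)/2 = 0.56 → q = 0.69×0.6×0.56 = 0.2318 m³/s
Panel 2-3: Δb = 3 m, d̄ = (0.91+1.00)/2 = 0.955, v̄ = (0.74+0.83)/2 = 0.785 → q = 3×0.955×0.785 = 2.249 m³/s
Panel 3-4: Δb = 0.45 m, d̄ = (1.00+1.12)/2 = 1.06, v̄ = (0.83+0.82)/2 = 0.825 → q = 0.45×1.06×0.825 = 0.3935 m³/s
Panel 4-5: Δb = 0.36 m, d̄ = (1.12+0.84)/2 = 0.98, v̄ = (0.82+0.81)/2 = 0.815 → q = 0.36×0.98×0.815 = 0.2875 m³/s
Panel 5-6: Δb = 0.33 m, d̄ = (0.84+0.74)/2 = 0.79, v̄ = (0.81+0.52)/2 = 0.665 → q = 0.33×0.79×0.665 = 0.1734 m³/s
Panel 6-7: Δb = 0.34 m, d̄ = (0.74+0.31)/2 = 0.525, v̄ = (0.52+0.44)/2 = 0.48 → q = 0.34×0.525×0.48 = 0.08568 m³/s
Q = Σ q = 3.421 m³/s

3.42 m³/s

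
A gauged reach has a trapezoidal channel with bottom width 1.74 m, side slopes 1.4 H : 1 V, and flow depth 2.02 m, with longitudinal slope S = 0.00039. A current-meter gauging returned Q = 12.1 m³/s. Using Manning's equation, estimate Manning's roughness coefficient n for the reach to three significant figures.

A = (b + z·y)·y = (1.74 + 1.4×2.02)×2.02 = 9.227 m²
P = b + 2y√(1+z²) = 1.74 + 2×2.02×√(1+1.4²) = 8.691 m
R = A/P = 9.227/8.691 = 1.062 m
n = (1/Q)·A·R^(2/3)·S^(1/2) = (1/12.1) × 9.227 × 1.041 × 0.01975 = 0.01567

0.0157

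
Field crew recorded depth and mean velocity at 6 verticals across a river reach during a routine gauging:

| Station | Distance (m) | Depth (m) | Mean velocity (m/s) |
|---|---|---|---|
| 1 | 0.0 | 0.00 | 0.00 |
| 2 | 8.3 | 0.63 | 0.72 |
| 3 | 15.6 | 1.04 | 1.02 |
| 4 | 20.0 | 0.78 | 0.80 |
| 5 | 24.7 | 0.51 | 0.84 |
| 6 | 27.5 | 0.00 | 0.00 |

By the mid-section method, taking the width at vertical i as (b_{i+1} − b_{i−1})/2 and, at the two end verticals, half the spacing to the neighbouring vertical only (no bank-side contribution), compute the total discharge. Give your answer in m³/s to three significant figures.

w_2 = (15.6 − 0.0)/2 = 7.8 m; q_2 = 0.72 × 0.63 × 7.8 = 3.538 m³/s
w_3 = (20.0 − 8.3)/2 = 5.85 m; q_3 = 1.02 × 1.04 × 5.85 = 6.206 m³/s
w_4 = (24.7 − 15.6)/2 = 4.55 m; q_4 = 0.80 × 0.78 × 4.55 = 2.839 m³/s
w_5 = (27.5 − 20.0)/2 = 3.75 m; q_5 = 0.84 × 0.51 × 3.75 = 1.607 m³/s
Stations 1, 6 contribute zero (depth or velocity is 0).
Q = Σ qᵢ = 14.19 m³/s

14.2 m³/s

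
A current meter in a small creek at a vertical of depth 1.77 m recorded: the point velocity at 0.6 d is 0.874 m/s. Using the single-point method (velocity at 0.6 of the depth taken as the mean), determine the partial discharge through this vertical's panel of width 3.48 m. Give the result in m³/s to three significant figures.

v̄ = v₀.₆ = 0.874 m/s
q = v̄ × d × w = 0.8740 × 1.77 × 3.48 = 5.383 m³/s

5.38 m³/s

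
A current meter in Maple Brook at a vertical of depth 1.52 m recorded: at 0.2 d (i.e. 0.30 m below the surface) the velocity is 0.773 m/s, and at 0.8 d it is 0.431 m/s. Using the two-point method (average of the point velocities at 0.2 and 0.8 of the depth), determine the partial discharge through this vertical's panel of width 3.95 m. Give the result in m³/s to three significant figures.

3.61 m³/s

v̄ = (0.773 + 0.431) / 2 = 0.6020 m/s
q = v̄ × d × w = 0.6020 × 1.52 × 3.95 = 3.614 m³/s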